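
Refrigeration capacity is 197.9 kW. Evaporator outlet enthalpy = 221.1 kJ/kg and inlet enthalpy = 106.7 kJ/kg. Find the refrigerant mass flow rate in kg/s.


dh = 221.1 - 106.7 = 114.4 kJ/kg
m_dot = Q / dh = 197.9 / 114.4 = 1.7299 kg/s

1.7299


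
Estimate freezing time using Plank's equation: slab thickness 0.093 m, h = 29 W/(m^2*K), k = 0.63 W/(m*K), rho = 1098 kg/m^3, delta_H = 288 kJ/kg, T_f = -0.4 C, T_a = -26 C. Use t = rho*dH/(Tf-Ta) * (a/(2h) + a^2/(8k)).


dT = -0.4 - (-26) = 25.6 K
term1 = a/(2h) = 0.093/(2*29) = 0.001603448276
term2 = a^2/(8k) = 0.093^2/(8*0.63) = 0.001716071429
t = rho*dH*1000/dT * (term1 + term2)
t = 1098*288*1000/25.6 * (0.001603448276 + 0.001716071429)
t = 41004 s

41004


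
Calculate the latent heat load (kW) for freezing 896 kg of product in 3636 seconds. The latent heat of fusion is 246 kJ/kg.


Q_lat = m * h_fg / t
Q_lat = 896 * 246 / 3636
Q_lat = 60.62 kW

60.62


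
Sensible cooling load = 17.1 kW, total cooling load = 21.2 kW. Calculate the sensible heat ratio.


SHR = Q_sensible / Q_total
SHR = 17.1 / 21.2
SHR = 0.807

0.807


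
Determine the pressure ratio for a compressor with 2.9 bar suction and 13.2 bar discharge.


PR = P_high / P_low
PR = 13.2 / 2.9
PR = 4.552

4.552


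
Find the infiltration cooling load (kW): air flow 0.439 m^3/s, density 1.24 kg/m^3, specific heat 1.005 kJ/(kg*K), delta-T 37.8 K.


Q = V_dot * rho * cp * dT
Q = 0.439 * 1.24 * 1.005 * 37.8
Q = 20.68 kW

20.68


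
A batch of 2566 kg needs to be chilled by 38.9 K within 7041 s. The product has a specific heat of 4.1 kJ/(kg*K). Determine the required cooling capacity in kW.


Q = m * cp * dT / t
Q = 2566 * 4.1 * 38.9 / 7041
Q = 58.124 kW

58.124


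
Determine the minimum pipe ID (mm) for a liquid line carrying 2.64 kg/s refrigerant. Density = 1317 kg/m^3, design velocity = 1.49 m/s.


A = m_dot / (rho * v) = 2.64 / (1317 * 1.49) = 0.001345339469 m^2
d = sqrt(4*A/pi) * 1000
d = 41.4 mm

41.4


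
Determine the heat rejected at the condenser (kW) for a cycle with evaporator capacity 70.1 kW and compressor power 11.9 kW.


Q_cond = Q_evap + W
Q_cond = 70.1 + 11.9
Q_cond = 82.0 kW

82.0


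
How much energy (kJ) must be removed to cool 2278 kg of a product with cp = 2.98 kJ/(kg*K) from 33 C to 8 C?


dT = 33 - (8) = 25 K
Q = m * cp * dT = 2278 * 2.98 * 25
Q = 169711 kJ

169711


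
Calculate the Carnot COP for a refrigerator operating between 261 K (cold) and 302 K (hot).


dT = 302 - 261 = 41 K
COP_carnot = T_cold / dT = 261 / 41
COP_carnot = 6.366

6.366


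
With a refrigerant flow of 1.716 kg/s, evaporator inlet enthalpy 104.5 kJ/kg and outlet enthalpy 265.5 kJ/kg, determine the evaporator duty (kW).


dh = 265.5 - 104.5 = 161.0 kJ/kg
Q_evap = m_dot * dh = 1.716 * 161.0
Q_evap = 276.28 kW

276.28


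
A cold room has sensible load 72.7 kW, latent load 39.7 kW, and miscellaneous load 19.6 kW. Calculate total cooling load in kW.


Q_total = Q_s + Q_l + Q_misc
Q_total = 72.7 + 39.7 + 19.6
Q_total = 132.0 kW

132.0


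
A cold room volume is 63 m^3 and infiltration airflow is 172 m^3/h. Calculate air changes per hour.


ACH = flow / volume
ACH = 172 / 63
ACH = 2.73

2.73


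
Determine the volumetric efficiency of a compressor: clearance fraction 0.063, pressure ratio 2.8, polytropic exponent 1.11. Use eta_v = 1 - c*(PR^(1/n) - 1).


PR^(1/n) = 2.8^(1/1.11) = 2.52839588
eta_v = 1 - 0.063 * (2.52839588 - 1)
eta_v = 0.9037

0.9037


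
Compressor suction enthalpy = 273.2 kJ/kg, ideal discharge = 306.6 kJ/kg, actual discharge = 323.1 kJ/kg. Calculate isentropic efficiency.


dh_ideal = 306.6 - 273.2 = 33.4 kJ/kg
dh_actual = 323.1 - 273.2 = 49.9 kJ/kg
eta_s = dh_ideal / dh_actual = 33.4 / 49.9
eta_s = 0.6693

0.6693


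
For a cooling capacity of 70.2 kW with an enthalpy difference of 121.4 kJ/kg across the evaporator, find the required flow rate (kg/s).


m_dot = Q / dh
m_dot = 70.2 / 121.4
m_dot = 0.5783 kg/s

0.5783


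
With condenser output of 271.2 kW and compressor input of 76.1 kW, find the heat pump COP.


COP_hp = Q_cond / W
COP_hp = 271.2 / 76.1
COP_hp = 3.564

3.564


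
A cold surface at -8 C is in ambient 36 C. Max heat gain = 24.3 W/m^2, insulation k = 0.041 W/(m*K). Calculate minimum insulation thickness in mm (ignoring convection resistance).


dT = 36 - (-8) = 44 K
thickness = k * dT / q_max * 1000
thickness = 0.041 * 44 / 24.3 * 1000
thickness = 74.2 mm

74.2


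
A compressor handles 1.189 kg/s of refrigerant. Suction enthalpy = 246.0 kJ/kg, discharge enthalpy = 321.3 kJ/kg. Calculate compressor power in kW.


dh = 321.3 - 246.0 = 75.3 kJ/kg
W = m_dot * dh = 1.189 * 75.3 = 89.53 kW

89.53


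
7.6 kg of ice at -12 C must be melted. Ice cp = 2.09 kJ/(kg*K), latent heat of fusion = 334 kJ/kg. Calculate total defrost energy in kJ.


Sensible heat = cp * dT = 2.09 * 12 = 25.08 kJ/kg
Total per kg = 25.08 + 334 = 359.08 kJ/kg
Q = m * total = 7.6 * 359.08
Q = 2729.0 kJ

2729.0


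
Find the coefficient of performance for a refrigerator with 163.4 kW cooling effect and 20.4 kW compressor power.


COP = Q_evap / W
COP = 163.4 / 20.4
COP = 8.01

8.01


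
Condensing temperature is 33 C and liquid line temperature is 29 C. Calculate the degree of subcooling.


Subcooling = T_cond - T_liquid
Subcooling = 33 - 29
Subcooling = 4 K

4


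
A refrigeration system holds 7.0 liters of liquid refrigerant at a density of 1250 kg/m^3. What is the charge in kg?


Charge = V * rho / 1000
Charge = 7.0 * 1250 / 1000
Charge = 8.75 kg

8.75


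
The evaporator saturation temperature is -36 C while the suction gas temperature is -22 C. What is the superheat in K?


Superheat = T_suction - T_evap
Superheat = -22 - (-36)
Superheat = 14 K

14


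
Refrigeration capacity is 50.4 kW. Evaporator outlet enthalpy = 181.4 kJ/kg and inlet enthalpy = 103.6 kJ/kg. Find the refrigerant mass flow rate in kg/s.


dh = 181.4 - 103.6 = 77.8 kJ/kg
m_dot = Q / dh = 50.4 / 77.8 = 0.6478 kg/s

0.6478


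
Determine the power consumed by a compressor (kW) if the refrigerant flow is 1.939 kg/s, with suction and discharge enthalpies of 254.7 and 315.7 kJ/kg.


dh = 315.7 - 254.7 = 61.0 kJ/kg
W = m_dot * dh = 1.939 * 61.0 = 118.28 kW

118.28


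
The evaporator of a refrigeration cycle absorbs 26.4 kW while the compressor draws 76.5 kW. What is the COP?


COP = Q_evap / W
COP = 26.4 / 76.5
COP = 0.345

0.345


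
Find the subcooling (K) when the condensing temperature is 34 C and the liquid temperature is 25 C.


Subcooling = T_cond - T_liquid
Subcooling = 34 - 25
Subcooling = 9 K

9


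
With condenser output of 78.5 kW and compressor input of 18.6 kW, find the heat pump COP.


COP_hp = Q_cond / W
COP_hp = 78.5 / 18.6
COP_hp = 4.22

4.22


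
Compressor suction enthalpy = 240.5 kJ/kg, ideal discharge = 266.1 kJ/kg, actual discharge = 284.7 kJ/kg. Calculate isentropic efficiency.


dh_ideal = 266.1 - 240.5 = 25.6 kJ/kg
dh_actual = 284.7 - 240.5 = 44.2 kJ/kg
eta_s = dh_ideal / dh_actual = 25.6 / 44.2
eta_s = 0.5792

0.5792


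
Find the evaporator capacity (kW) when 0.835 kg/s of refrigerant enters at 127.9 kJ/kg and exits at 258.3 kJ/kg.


dh = 258.3 - 127.9 = 130.4 kJ/kg
Q_evap = m_dot * dh = 0.835 * 130.4
Q_evap = 108.88 kW

108.88


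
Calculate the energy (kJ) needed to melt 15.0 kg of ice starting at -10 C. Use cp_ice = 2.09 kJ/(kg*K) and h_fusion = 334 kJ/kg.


Sensible heat = cp * dT = 2.09 * 10 = 20.9 kJ/kg
Total per kg = 20.9 + 334 = 354.9 kJ/kg
Q = m * total = 15.0 * 354.9
Q = 5323.5 kJ

5323.5


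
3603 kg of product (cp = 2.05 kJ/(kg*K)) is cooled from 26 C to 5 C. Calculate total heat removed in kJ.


dT = 26 - (5) = 21 K
Q = m * cp * dT = 3603 * 2.05 * 21
Q = 155109 kJ

155109


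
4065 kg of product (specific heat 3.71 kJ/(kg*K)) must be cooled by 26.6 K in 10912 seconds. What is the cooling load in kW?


Q = m * cp * dT / t
Q = 4065 * 3.71 * 26.6 / 10912
Q = 36.763 kW

36.763


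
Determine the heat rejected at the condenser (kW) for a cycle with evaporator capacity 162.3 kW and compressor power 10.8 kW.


Q_cond = Q_evap + W
Q_cond = 162.3 + 10.8
Q_cond = 173.1 kW

173.1


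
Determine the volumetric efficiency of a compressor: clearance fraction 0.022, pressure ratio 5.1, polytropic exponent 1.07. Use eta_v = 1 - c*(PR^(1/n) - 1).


PR^(1/n) = 5.1^(1/1.07) = 4.58437925
eta_v = 1 - 0.022 * (4.58437925 - 1)
eta_v = 0.9211

0.9211


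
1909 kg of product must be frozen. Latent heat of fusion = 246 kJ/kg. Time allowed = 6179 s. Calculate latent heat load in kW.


Q_lat = m * h_fg / t
Q_lat = 1909 * 246 / 6179
Q_lat = 76.0 kW

76.0


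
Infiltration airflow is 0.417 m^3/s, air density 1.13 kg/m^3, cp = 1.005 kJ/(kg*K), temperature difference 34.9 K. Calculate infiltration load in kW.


Q = V_dot * rho * cp * dT
Q = 0.417 * 1.13 * 1.005 * 34.9
Q = 16.527 kW

16.527


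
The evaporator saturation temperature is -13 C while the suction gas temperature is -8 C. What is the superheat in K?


Superheat = T_suction - T_evap
Superheat = -8 - (-13)
Superheat = 5 K

5


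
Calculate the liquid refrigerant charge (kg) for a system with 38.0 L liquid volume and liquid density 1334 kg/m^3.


Charge = V * rho / 1000
Charge = 38.0 * 1334 / 1000
Charge = 50.69 kg

50.69


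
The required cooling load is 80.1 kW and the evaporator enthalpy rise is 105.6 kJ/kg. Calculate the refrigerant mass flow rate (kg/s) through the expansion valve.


m_dot = Q / dh
m_dot = 80.1 / 105.6
m_dot = 0.7585 kg/s

0.7585


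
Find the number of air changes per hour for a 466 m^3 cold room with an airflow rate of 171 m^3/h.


ACH = flow / volume
ACH = 171 / 466
ACH = 0.367

0.367


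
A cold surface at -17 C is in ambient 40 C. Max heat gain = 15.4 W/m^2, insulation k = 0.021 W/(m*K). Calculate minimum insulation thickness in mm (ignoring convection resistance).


dT = 40 - (-17) = 57 K
thickness = k * dT / q_max * 1000
thickness = 0.021 * 57 / 15.4 * 1000
thickness = 77.7 mm

77.7


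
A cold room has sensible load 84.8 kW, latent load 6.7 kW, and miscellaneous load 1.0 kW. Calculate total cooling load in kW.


Q_total = Q_s + Q_l + Q_misc
Q_total = 84.8 + 6.7 + 1.0
Q_total = 92.5 kW

92.5


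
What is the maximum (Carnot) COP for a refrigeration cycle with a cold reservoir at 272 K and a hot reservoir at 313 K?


dT = 313 - 272 = 41 K
COP_carnot = T_cold / dT = 272 / 41
COP_carnot = 6.634

6.634


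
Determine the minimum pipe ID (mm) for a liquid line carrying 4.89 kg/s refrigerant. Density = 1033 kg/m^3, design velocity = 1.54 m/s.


A = m_dot / (rho * v) = 4.89 / (1033 * 1.54) = 0.003073886423 m^2
d = sqrt(4*A/pi) * 1000
d = 62.6 mm

62.6


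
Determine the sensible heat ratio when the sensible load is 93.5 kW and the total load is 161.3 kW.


SHR = Q_sensible / Q_total
SHR = 93.5 / 161.3
SHR = 0.58

0.58


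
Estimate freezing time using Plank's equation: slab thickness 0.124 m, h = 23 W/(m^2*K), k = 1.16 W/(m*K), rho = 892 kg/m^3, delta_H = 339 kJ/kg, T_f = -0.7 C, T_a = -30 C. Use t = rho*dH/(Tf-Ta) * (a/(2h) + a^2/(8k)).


dT = -0.7 - (-30) = 29.3 K
term1 = a/(2h) = 0.124/(2*23) = 0.002695652174
term2 = a^2/(8k) = 0.124^2/(8*1.16) = 0.001656896552
t = rho*dH*1000/dT * (term1 + term2)
t = 892*339*1000/29.3 * (0.002695652174 + 0.001656896552)
t = 44920 s

44920


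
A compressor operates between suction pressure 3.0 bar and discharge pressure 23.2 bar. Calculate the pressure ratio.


PR = P_high / P_low
PR = 23.2 / 3.0
PR = 7.733

7.733


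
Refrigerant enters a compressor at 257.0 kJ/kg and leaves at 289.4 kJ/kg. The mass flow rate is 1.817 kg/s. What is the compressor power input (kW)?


dh = 289.4 - 257.0 = 32.4 kJ/kg
W = m_dot * dh = 1.817 * 32.4 = 58.87 kW

58.87


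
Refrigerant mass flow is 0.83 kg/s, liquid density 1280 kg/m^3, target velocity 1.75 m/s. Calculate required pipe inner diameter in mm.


A = m_dot / (rho * v) = 0.83 / (1280 * 1.75) = 0.0003705357143 m^2
d = sqrt(4*A/pi) * 1000
d = 21.7 mm

21.7


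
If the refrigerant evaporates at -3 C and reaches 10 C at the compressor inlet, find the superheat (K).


Superheat = T_suction - T_evap
Superheat = 10 - (-3)
Superheat = 13 K

13


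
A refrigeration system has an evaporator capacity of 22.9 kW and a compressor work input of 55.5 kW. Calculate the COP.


COP = Q_evap / W
COP = 22.9 / 55.5
COP = 0.413

0.413


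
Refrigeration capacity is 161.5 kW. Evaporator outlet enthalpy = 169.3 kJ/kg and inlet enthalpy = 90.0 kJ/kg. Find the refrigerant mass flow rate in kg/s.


dh = 169.3 - 90.0 = 79.3 kJ/kg
m_dot = Q / dh = 161.5 / 79.3 = 2.0366 kg/s

2.0366


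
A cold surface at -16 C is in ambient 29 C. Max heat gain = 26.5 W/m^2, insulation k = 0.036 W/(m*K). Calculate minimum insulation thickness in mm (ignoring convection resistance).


dT = 29 - (-16) = 45 K
thickness = k * dT / q_max * 1000
thickness = 0.036 * 45 / 26.5 * 1000
thickness = 61.1 mm

61.1


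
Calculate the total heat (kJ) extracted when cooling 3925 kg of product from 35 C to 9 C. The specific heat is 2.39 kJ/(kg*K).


dT = 35 - (9) = 26 K
Q = m * cp * dT = 3925 * 2.39 * 26
Q = 243900 kJ

243900


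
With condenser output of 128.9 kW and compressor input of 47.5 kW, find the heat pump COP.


COP_hp = Q_cond / W
COP_hp = 128.9 / 47.5
COP_hp = 2.714

2.714


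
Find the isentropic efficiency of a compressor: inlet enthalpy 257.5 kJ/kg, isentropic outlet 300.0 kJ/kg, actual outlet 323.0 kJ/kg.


dh_ideal = 300.0 - 257.5 = 42.5 kJ/kg
dh_actual = 323.0 - 257.5 = 65.5 kJ/kg
eta_s = dh_ideal / dh_actual = 42.5 / 65.5
eta_s = 0.6489

0.6489


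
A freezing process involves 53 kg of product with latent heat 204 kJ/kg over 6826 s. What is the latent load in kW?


Q_lat = m * h_fg / t
Q_lat = 53 * 204 / 6826
Q_lat = 1.58 kW

1.58


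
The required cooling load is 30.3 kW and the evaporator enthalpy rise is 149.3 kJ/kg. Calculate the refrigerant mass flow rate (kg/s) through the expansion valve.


m_dot = Q / dh
m_dot = 30.3 / 149.3
m_dot = 0.2029 kg/s

0.2029


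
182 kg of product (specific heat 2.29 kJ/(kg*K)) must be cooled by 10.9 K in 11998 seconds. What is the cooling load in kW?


Q = m * cp * dT / t
Q = 182 * 2.29 * 10.9 / 11998
Q = 0.379 kW

0.379


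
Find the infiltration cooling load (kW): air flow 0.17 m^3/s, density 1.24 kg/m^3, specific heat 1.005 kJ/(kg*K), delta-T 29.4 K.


Q = V_dot * rho * cp * dT
Q = 0.17 * 1.24 * 1.005 * 29.4
Q = 6.229 kW

6.229


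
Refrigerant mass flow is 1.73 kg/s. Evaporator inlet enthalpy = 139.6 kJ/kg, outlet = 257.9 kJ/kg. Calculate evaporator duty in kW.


dh = 257.9 - 139.6 = 118.3 kJ/kg
Q_evap = m_dot * dh = 1.73 * 118.3
Q_evap = 204.66 kW

204.66


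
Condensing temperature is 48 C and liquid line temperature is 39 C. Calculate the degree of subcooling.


Subcooling = T_cond - T_liquid
Subcooling = 48 - 39
Subcooling = 9 K

9


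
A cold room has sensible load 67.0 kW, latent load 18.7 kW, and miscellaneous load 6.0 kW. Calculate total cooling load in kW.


Q_total = Q_s + Q_l + Q_misc
Q_total = 67.0 + 18.7 + 6.0
Q_total = 91.7 kW

91.7


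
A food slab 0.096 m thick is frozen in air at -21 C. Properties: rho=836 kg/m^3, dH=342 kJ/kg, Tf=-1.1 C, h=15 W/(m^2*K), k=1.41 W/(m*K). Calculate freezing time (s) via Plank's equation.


dT = -1.1 - (-21) = 19.9 K
term1 = a/(2h) = 0.096/(2*15) = 0.0032
term2 = a^2/(8k) = 0.096^2/(8*1.41) = 0.0008170212766
t = rho*dH*1000/dT * (term1 + term2)
t = 836*342*1000/19.9 * (0.0032 + 0.0008170212766)
t = 57714 s

57714


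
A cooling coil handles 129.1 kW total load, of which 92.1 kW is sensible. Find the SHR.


SHR = Q_sensible / Q_total
SHR = 92.1 / 129.1
SHR = 0.713

0.713


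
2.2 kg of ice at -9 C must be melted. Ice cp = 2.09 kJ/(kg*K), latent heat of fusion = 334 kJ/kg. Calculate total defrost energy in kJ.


Sensible heat = cp * dT = 2.09 * 9 = 18.81 kJ/kg
Total per kg = 18.81 + 334 = 352.81 kJ/kg
Q = m * total = 2.2 * 352.81
Q = 776.2 kJ

776.2


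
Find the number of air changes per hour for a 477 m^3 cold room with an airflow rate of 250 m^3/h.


ACH = flow / volume
ACH = 250 / 477
ACH = 0.524

0.524


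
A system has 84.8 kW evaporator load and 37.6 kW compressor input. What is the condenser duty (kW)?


Q_cond = Q_evap + W
Q_cond = 84.8 + 37.6
Q_cond = 122.4 kW

122.4


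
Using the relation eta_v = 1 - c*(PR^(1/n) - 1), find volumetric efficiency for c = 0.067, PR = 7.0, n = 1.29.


PR^(1/n) = 7.0^(1/1.29) = 4.5197536
eta_v = 1 - 0.067 * (4.5197536 - 1)
eta_v = 0.7642

0.7642


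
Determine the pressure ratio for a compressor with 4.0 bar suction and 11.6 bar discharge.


PR = P_high / P_low
PR = 11.6 / 4.0
PR = 2.9

2.9


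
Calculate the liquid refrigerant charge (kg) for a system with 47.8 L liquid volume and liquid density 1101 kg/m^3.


Charge = V * rho / 1000
Charge = 47.8 * 1101 / 1000
Charge = 52.63 kg

52.63


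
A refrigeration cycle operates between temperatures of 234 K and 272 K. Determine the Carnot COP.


dT = 272 - 234 = 38 K
COP_carnot = T_cold / dT = 234 / 38
COP_carnot = 6.158

6.158


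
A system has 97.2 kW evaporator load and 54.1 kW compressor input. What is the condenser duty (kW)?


Q_cond = Q_evap + W
Q_cond = 97.2 + 54.1
Q_cond = 151.3 kW

151.3


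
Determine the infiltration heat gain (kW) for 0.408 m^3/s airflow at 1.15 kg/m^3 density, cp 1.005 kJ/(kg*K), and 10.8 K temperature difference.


Q = V_dot * rho * cp * dT
Q = 0.408 * 1.15 * 1.005 * 10.8
Q = 5.093 kW

5.093


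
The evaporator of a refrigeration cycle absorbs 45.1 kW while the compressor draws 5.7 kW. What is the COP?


COP = Q_evap / W
COP = 45.1 / 5.7
COP = 7.912

7.912


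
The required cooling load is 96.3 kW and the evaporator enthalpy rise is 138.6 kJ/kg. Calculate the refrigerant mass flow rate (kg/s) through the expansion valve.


m_dot = Q / dh
m_dot = 96.3 / 138.6
m_dot = 0.6948 kg/s

0.6948


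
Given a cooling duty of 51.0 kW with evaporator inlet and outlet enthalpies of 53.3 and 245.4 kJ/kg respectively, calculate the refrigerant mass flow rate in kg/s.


dh = 245.4 - 53.3 = 192.1 kJ/kg
m_dot = Q / dh = 51.0 / 192.1 = 0.2655 kg/s

0.2655


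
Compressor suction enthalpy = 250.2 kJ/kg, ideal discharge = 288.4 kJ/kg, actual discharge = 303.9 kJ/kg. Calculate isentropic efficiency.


dh_ideal = 288.4 - 250.2 = 38.2 kJ/kg
dh_actual = 303.9 - 250.2 = 53.7 kJ/kg
eta_s = dh_ideal / dh_actual = 38.2 / 53.7
eta_s = 0.7114

0.7114


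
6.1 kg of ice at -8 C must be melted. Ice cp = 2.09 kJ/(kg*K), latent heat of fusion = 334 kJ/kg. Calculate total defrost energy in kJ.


Sensible heat = cp * dT = 2.09 * 8 = 16.72 kJ/kg
Total per kg = 16.72 + 334 = 350.72 kJ/kg
Q = m * total = 6.1 * 350.72
Q = 2139.4 kJ

2139.4


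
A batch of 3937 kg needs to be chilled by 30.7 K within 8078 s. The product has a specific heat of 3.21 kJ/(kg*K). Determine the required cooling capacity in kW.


Q = m * cp * dT / t
Q = 3937 * 3.21 * 30.7 / 8078
Q = 48.029 kW

48.029


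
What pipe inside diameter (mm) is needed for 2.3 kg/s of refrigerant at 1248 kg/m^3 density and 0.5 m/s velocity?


A = m_dot / (rho * v) = 2.3 / (1248 * 0.5) = 0.003685897436 m^2
d = sqrt(4*A/pi) * 1000
d = 68.5 mm

68.5


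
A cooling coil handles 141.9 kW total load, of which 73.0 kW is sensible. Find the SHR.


SHR = Q_sensible / Q_total
SHR = 73.0 / 141.9
SHR = 0.514

0.514


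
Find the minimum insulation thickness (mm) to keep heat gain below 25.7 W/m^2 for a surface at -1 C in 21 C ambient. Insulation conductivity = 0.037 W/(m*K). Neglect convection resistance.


dT = 21 - (-1) = 22 K
thickness = k * dT / q_max * 1000
thickness = 0.037 * 22 / 25.7 * 1000
thickness = 31.7 mm

31.7


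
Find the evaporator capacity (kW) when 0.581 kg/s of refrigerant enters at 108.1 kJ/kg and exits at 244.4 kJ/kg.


dh = 244.4 - 108.1 = 136.3 kJ/kg
Q_evap = m_dot * dh = 0.581 * 136.3
Q_evap = 79.19 kW

79.19


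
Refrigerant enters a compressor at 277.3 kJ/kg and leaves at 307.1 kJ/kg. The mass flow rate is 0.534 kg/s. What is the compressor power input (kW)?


dh = 307.1 - 277.3 = 29.8 kJ/kg
W = m_dot * dh = 0.534 * 29.8 = 15.91 kW

15.91


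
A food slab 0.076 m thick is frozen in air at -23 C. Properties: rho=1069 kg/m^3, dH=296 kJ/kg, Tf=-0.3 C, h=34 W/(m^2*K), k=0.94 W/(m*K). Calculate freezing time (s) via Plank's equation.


dT = -0.3 - (-23) = 22.7 K
term1 = a/(2h) = 0.076/(2*34) = 0.001117647059
term2 = a^2/(8k) = 0.076^2/(8*0.94) = 0.0007680851064
t = rho*dH*1000/dT * (term1 + term2)
t = 1069*296*1000/22.7 * (0.001117647059 + 0.0007680851064)
t = 26286 s

26286


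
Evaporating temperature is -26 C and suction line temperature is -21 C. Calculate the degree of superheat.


Superheat = T_suction - T_evap
Superheat = -21 - (-26)
Superheat = 5 K

5


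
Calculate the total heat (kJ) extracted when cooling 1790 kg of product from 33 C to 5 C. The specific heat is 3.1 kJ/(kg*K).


dT = 33 - (5) = 28 K
Q = m * cp * dT = 1790 * 3.1 * 28
Q = 155372 kJ

155372


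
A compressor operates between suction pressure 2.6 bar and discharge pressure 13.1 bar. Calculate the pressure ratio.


PR = P_high / P_low
PR = 13.1 / 2.6
PR = 5.038

5.038


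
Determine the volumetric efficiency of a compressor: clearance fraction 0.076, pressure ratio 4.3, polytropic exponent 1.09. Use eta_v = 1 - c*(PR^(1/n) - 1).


PR^(1/n) = 4.3^(1/1.09) = 3.81209505
eta_v = 1 - 0.076 * (3.81209505 - 1)
eta_v = 0.7863

0.7863


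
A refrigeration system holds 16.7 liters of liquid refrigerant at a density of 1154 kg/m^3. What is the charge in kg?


Charge = V * rho / 1000
Charge = 16.7 * 1154 / 1000
Charge = 19.27 kg

19.27


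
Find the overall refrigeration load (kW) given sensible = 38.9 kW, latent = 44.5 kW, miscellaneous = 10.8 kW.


Q_total = Q_s + Q_l + Q_misc
Q_total = 38.9 + 44.5 + 10.8
Q_total = 94.2 kW

94.2


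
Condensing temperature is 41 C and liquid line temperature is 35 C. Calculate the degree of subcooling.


Subcooling = T_cond - T_liquid
Subcooling = 41 - 35
Subcooling = 6 K

6


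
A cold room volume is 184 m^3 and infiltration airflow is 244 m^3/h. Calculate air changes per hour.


ACH = flow / volume
ACH = 244 / 184
ACH = 1.326

1.326


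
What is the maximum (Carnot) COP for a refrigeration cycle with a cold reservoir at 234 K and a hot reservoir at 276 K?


dT = 276 - 234 = 42 K
COP_carnot = T_cold / dT = 234 / 42
COP_carnot = 5.571

5.571


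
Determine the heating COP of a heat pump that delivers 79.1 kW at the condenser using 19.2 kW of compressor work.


COP_hp = Q_cond / W
COP_hp = 79.1 / 19.2
COP_hp = 4.12

4.12


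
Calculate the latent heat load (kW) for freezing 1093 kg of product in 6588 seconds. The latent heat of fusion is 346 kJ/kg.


Q_lat = m * h_fg / t
Q_lat = 1093 * 346 / 6588
Q_lat = 57.4 kW

57.4


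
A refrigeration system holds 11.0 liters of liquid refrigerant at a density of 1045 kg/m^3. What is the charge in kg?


Charge = V * rho / 1000
Charge = 11.0 * 1045 / 1000
Charge = 11.5 kg

11.5


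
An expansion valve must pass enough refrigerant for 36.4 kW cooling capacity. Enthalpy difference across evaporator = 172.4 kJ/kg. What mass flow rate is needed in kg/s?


m_dot = Q / dh
m_dot = 36.4 / 172.4
m_dot = 0.2111 kg/s

0.2111


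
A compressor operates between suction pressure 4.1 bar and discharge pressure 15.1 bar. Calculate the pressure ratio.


PR = P_high / P_low
PR = 15.1 / 4.1
PR = 3.683

3.683


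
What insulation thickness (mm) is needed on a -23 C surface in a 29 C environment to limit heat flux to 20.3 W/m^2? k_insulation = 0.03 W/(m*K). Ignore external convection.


dT = 29 - (-23) = 52 K
thickness = k * dT / q_max * 1000
thickness = 0.03 * 52 / 20.3 * 1000
thickness = 76.8 mm

76.8


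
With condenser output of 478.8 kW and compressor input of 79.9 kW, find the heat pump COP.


COP_hp = Q_cond / W
COP_hp = 478.8 / 79.9
COP_hp = 5.992

5.992


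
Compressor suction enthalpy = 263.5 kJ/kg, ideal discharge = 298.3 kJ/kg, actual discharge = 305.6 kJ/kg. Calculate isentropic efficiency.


dh_ideal = 298.3 - 263.5 = 34.8 kJ/kg
dh_actual = 305.6 - 263.5 = 42.1 kJ/kg
eta_s = dh_ideal / dh_actual = 34.8 / 42.1
eta_s = 0.8266

0.8266


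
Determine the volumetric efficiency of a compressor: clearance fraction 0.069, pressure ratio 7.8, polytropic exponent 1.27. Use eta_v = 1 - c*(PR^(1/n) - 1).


PR^(1/n) = 7.8^(1/1.27) = 5.04007147
eta_v = 1 - 0.069 * (5.04007147 - 1)
eta_v = 0.7212

0.7212


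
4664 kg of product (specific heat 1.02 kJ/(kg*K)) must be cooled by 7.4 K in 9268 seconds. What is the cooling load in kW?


Q = m * cp * dT / t
Q = 4664 * 1.02 * 7.4 / 9268
Q = 3.798 kW

3.798


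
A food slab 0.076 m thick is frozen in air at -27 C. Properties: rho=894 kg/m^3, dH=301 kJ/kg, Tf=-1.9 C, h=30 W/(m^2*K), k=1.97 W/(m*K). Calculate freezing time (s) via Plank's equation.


dT = -1.9 - (-27) = 25.1 K
term1 = a/(2h) = 0.076/(2*30) = 0.001266666667
term2 = a^2/(8k) = 0.076^2/(8*1.97) = 0.0003664974619
t = rho*dH*1000/dT * (term1 + term2)
t = 894*301*1000/25.1 * (0.001266666667 + 0.0003664974619)
t = 17509 s

17509


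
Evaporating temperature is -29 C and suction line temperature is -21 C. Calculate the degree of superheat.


Superheat = T_suction - T_evap
Superheat = -21 - (-29)
Superheat = 8 K

8


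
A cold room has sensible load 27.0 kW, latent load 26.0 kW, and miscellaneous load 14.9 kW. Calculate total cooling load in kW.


Q_total = Q_s + Q_l + Q_misc
Q_total = 27.0 + 26.0 + 14.9
Q_total = 67.9 kW

67.9


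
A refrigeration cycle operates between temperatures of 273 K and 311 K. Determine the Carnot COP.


dT = 311 - 273 = 38 K
COP_carnot = T_cold / dT = 273 / 38
COP_carnot = 7.184

7.184


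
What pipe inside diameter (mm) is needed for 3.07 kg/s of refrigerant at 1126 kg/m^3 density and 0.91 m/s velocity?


A = m_dot / (rho * v) = 3.07 / (1126 * 0.91) = 0.002996115785 m^2
d = sqrt(4*A/pi) * 1000
d = 61.8 mm

61.8


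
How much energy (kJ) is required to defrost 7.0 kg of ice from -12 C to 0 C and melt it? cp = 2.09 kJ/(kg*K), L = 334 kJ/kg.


Sensible heat = cp * dT = 2.09 * 12 = 25.08 kJ/kg
Total per kg = 25.08 + 334 = 359.08 kJ/kg
Q = m * total = 7.0 * 359.08
Q = 2513.6 kJ

2513.6


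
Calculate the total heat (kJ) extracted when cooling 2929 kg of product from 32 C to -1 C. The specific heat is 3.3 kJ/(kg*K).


dT = 32 - (-1) = 33 K
Q = m * cp * dT = 2929 * 3.3 * 33
Q = 318968 kJ

318968


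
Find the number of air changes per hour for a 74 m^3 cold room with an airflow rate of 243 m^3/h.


ACH = flow / volume
ACH = 243 / 74
ACH = 3.284

3.284


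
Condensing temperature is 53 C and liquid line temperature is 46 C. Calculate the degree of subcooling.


Subcooling = T_cond - T_liquid
Subcooling = 53 - 46
Subcooling = 7 K

7


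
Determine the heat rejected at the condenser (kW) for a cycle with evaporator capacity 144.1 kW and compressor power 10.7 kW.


Q_cond = Q_evap + W
Q_cond = 144.1 + 10.7
Q_cond = 154.8 kW

154.8


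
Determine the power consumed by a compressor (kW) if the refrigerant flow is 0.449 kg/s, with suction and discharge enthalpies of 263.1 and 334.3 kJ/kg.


dh = 334.3 - 263.1 = 71.2 kJ/kg
W = m_dot * dh = 0.449 * 71.2 = 31.97 kW

31.97


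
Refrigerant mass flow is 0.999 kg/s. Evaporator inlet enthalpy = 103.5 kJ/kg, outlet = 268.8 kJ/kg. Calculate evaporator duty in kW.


dh = 268.8 - 103.5 = 165.3 kJ/kg
Q_evap = m_dot * dh = 0.999 * 165.3
Q_evap = 165.13 kW

165.13


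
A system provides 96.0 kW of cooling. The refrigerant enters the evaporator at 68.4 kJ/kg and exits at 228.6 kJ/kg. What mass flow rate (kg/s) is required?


dh = 228.6 - 68.4 = 160.2 kJ/kg
m_dot = Q / dh = 96.0 / 160.2 = 0.5993 kg/s

0.5993


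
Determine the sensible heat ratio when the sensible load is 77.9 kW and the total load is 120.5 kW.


SHR = Q_sensible / Q_total
SHR = 77.9 / 120.5
SHR = 0.646

0.646


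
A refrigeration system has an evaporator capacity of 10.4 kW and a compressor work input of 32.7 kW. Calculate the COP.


COP = Q_evap / W
COP = 10.4 / 32.7
COP = 0.318

0.318


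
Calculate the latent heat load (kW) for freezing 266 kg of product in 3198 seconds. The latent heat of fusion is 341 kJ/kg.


Q_lat = m * h_fg / t
Q_lat = 266 * 341 / 3198
Q_lat = 28.36 kW

28.36


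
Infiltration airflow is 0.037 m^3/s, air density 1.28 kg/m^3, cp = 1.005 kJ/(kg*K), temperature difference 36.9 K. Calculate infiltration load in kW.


Q = V_dot * rho * cp * dT
Q = 0.037 * 1.28 * 1.005 * 36.9
Q = 1.756 kW

1.756


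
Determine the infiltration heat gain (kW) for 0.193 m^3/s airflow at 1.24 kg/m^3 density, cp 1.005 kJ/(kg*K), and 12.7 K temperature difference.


Q = V_dot * rho * cp * dT
Q = 0.193 * 1.24 * 1.005 * 12.7
Q = 3.055 kW

3.055


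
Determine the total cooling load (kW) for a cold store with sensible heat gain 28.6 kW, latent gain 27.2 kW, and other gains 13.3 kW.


Q_total = Q_s + Q_l + Q_misc
Q_total = 28.6 + 27.2 + 13.3
Q_total = 69.1 kW

69.1


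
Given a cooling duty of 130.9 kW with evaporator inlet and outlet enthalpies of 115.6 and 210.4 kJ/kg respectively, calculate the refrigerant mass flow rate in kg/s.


dh = 210.4 - 115.6 = 94.8 kJ/kg
m_dot = Q / dh = 130.9 / 94.8 = 1.3808 kg/s

1.3808


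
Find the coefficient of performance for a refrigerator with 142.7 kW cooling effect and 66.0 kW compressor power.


COP = Q_evap / W
COP = 142.7 / 66.0
COP = 2.162

2.162


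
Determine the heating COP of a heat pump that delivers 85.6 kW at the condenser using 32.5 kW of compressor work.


COP_hp = Q_cond / W
COP_hp = 85.6 / 32.5
COP_hp = 2.634

2.634


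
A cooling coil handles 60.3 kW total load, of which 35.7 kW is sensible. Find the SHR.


SHR = Q_sensible / Q_total
SHR = 35.7 / 60.3
SHR = 0.592

0.592


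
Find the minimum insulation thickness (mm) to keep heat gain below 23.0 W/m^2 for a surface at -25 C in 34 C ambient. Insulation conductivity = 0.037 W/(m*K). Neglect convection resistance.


dT = 34 - (-25) = 59 K
thickness = k * dT / q_max * 1000
thickness = 0.037 * 59 / 23.0 * 1000
thickness = 94.9 mm

94.9


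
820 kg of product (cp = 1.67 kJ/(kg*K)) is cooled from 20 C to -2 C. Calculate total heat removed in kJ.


dT = 20 - (-2) = 22 K
Q = m * cp * dT = 820 * 1.67 * 22
Q = 30127 kJ

30127


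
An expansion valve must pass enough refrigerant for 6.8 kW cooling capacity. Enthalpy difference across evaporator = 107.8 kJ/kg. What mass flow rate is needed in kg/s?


m_dot = Q / dh
m_dot = 6.8 / 107.8
m_dot = 0.0631 kg/s

0.0631


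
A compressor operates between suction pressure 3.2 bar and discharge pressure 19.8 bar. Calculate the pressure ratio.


PR = P_high / P_low
PR = 19.8 / 3.2
PR = 6.188

6.188


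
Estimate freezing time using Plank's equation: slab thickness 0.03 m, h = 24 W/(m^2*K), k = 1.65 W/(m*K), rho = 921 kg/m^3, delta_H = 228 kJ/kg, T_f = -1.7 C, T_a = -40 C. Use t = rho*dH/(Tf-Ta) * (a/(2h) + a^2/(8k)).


dT = -1.7 - (-40) = 38.3 K
term1 = a/(2h) = 0.03/(2*24) = 0.000625
term2 = a^2/(8k) = 0.03^2/(8*1.65) = 0.00006818181818
t = rho*dH*1000/dT * (term1 + term2)
t = 921*228*1000/38.3 * (0.000625 + 0.00006818181818)
t = 3801 s

3801


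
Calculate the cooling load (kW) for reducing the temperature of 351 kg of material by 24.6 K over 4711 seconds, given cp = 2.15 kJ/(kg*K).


Q = m * cp * dT / t
Q = 351 * 2.15 * 24.6 / 4711
Q = 3.941 kW

3.941


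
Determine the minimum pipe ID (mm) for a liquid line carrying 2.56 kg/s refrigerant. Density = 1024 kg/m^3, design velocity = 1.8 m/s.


A = m_dot / (rho * v) = 2.56 / (1024 * 1.8) = 0.001388888889 m^2
d = sqrt(4*A/pi) * 1000
d = 42.1 mm

42.1


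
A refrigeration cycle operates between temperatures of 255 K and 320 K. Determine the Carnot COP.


dT = 320 - 255 = 65 K
COP_carnot = T_cold / dT = 255 / 65
COP_carnot = 3.923

3.923


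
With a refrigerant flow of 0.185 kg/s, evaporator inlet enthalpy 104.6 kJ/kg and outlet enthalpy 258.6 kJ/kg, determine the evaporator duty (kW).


dh = 258.6 - 104.6 = 154.0 kJ/kg
Q_evap = m_dot * dh = 0.185 * 154.0
Q_evap = 28.49 kW

28.49


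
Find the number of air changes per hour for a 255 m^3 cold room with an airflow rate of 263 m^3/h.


ACH = flow / volume
ACH = 263 / 255
ACH = 1.031

1.031


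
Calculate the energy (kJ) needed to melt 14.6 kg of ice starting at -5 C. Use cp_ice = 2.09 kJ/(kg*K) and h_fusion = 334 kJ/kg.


Sensible heat = cp * dT = 2.09 * 5 = 10.45 kJ/kg
Total per kg = 10.45 + 334 = 344.45 kJ/kg
Q = m * total = 14.6 * 344.45
Q = 5029.0 kJ

5029.0


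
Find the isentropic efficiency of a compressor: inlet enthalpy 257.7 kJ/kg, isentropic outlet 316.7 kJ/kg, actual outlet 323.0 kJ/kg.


dh_ideal = 316.7 - 257.7 = 59.0 kJ/kg
dh_actual = 323.0 - 257.7 = 65.3 kJ/kg
eta_s = dh_ideal / dh_actual = 59.0 / 65.3
eta_s = 0.9035

0.9035


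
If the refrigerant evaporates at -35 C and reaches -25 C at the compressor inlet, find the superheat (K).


Superheat = T_suction - T_evap
Superheat = -25 - (-35)
Superheat = 10 K

10


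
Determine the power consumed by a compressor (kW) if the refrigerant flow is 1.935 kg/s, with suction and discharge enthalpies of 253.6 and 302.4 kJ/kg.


dh = 302.4 - 253.6 = 48.8 kJ/kg
W = m_dot * dh = 1.935 * 48.8 = 94.43 kW

94.43


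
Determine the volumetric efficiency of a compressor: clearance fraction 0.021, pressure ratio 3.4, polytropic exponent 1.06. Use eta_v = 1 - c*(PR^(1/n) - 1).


PR^(1/n) = 3.4^(1/1.06) = 3.17245306
eta_v = 1 - 0.021 * (3.17245306 - 1)
eta_v = 0.9544

0.9544


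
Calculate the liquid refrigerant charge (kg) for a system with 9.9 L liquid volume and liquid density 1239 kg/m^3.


Charge = V * rho / 1000
Charge = 9.9 * 1239 / 1000
Charge = 12.27 kg

12.27


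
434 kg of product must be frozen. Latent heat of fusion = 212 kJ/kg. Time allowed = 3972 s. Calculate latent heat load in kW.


Q_lat = m * h_fg / t
Q_lat = 434 * 212 / 3972
Q_lat = 23.16 kW

23.16


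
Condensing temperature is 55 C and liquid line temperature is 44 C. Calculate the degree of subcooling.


Subcooling = T_cond - T_liquid
Subcooling = 55 - 44
Subcooling = 11 K

11


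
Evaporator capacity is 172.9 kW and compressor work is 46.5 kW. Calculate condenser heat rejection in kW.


Q_cond = Q_evap + W
Q_cond = 172.9 + 46.5
Q_cond = 219.4 kW

219.4


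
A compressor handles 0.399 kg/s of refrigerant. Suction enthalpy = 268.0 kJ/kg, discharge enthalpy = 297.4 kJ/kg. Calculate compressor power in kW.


dh = 297.4 - 268.0 = 29.4 kJ/kg
W = m_dot * dh = 0.399 * 29.4 = 11.73 kW

11.73


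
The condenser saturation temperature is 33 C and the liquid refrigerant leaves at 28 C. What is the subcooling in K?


Subcooling = T_cond - T_liquid
Subcooling = 33 - 28
Subcooling = 5 K

5


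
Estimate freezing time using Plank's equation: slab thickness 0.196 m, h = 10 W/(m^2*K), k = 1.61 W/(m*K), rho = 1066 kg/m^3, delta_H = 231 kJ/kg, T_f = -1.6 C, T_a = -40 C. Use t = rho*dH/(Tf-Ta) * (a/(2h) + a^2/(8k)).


dT = -1.6 - (-40) = 38.4 K
term1 = a/(2h) = 0.196/(2*10) = 0.0098
term2 = a^2/(8k) = 0.196^2/(8*1.61) = 0.002982608696
t = rho*dH*1000/dT * (term1 + term2)
t = 1066*231*1000/38.4 * (0.0098 + 0.002982608696)
t = 81970 s

81970


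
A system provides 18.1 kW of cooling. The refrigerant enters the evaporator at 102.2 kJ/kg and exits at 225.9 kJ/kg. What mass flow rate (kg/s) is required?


dh = 225.9 - 102.2 = 123.7 kJ/kg
m_dot = Q / dh = 18.1 / 123.7 = 0.1463 kg/s

0.1463


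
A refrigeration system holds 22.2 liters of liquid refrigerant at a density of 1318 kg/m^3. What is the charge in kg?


Charge = V * rho / 1000
Charge = 22.2 * 1318 / 1000
Charge = 29.26 kg

29.26


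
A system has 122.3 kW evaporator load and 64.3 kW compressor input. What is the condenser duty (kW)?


Q_cond = Q_evap + W
Q_cond = 122.3 + 64.3
Q_cond = 186.6 kW

186.6


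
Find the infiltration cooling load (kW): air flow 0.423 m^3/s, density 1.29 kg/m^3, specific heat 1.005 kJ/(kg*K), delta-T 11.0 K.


Q = V_dot * rho * cp * dT
Q = 0.423 * 1.29 * 1.005 * 11.0
Q = 6.032 kW

6.032


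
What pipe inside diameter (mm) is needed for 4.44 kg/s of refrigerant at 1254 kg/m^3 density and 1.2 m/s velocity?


A = m_dot / (rho * v) = 4.44 / (1254 * 1.2) = 0.002950558214 m^2
d = sqrt(4*A/pi) * 1000
d = 61.3 mm

61.3


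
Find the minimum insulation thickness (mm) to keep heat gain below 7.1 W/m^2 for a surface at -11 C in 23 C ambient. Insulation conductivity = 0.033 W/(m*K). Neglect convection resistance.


dT = 23 - (-11) = 34 K
thickness = k * dT / q_max * 1000
thickness = 0.033 * 34 / 7.1 * 1000
thickness = 158.0 mm

158.0


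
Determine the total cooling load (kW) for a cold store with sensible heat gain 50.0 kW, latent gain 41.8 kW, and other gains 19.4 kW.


Q_total = Q_s + Q_l + Q_misc
Q_total = 50.0 + 41.8 + 19.4
Q_total = 111.2 kW

111.2


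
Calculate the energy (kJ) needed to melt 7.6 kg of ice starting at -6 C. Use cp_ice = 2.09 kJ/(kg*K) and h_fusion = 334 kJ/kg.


Sensible heat = cp * dT = 2.09 * 6 = 12.54 kJ/kg
Total per kg = 12.54 + 334 = 346.54 kJ/kg
Q = m * total = 7.6 * 346.54
Q = 2633.7 kJ

2633.7


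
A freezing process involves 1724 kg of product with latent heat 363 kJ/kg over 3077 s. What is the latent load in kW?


Q_lat = m * h_fg / t
Q_lat = 1724 * 363 / 3077
Q_lat = 203.38 kW

203.38


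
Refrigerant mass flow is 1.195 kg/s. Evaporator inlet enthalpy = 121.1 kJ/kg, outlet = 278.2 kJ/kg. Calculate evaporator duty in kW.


dh = 278.2 - 121.1 = 157.1 kJ/kg
Q_evap = m_dot * dh = 1.195 * 157.1
Q_evap = 187.73 kW

187.73


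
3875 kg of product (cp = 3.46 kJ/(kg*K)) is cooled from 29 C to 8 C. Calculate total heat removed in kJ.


dT = 29 - (8) = 21 K
Q = m * cp * dT = 3875 * 3.46 * 21
Q = 281558 kJ

281558


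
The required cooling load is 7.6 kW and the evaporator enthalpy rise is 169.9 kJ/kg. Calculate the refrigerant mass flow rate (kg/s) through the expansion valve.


m_dot = Q / dh
m_dot = 7.6 / 169.9
m_dot = 0.0447 kg/s

0.0447


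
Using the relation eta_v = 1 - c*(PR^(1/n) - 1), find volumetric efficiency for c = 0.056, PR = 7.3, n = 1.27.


PR^(1/n) = 7.3^(1/1.27) = 4.78389655
eta_v = 1 - 0.056 * (4.78389655 - 1)
eta_v = 0.7881

0.7881


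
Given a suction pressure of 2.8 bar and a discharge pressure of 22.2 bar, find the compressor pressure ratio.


PR = P_high / P_low
PR = 22.2 / 2.8
PR = 7.929

7.929


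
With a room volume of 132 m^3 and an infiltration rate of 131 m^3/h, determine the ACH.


ACH = flow / volume
ACH = 131 / 132
ACH = 0.992

0.992


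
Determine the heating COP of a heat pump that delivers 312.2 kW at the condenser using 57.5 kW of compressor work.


COP_hp = Q_cond / W
COP_hp = 312.2 / 57.5
COP_hp = 5.43

5.43


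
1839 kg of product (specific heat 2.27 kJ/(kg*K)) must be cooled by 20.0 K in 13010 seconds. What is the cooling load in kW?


Q = m * cp * dT / t
Q = 1839 * 2.27 * 20.0 / 13010
Q = 6.417 kW

6.417


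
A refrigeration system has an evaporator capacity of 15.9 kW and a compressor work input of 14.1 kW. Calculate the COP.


COP = Q_evap / W
COP = 15.9 / 14.1
COP = 1.128

1.128


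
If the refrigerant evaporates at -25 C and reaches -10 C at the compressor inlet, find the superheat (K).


Superheat = T_suction - T_evap
Superheat = -10 - (-25)
Superheat = 15 K

15


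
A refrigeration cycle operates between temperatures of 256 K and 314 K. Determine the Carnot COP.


dT = 314 - 256 = 58 K
COP_carnot = T_cold / dT = 256 / 58
COP_carnot = 4.414

4.414
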